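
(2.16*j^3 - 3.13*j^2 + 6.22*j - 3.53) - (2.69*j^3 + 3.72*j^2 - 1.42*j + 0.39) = -0.53*j^3 - 6.85*j^2 + 7.64*j - 3.92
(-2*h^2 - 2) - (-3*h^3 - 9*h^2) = 3*h^3 + 7*h^2 - 2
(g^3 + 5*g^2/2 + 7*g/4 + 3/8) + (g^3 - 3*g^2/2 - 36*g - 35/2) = 2*g^3 + g^2 - 137*g/4 - 137/8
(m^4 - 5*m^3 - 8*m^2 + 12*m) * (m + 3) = m^5 - 2*m^4 - 23*m^3 - 12*m^2 + 36*m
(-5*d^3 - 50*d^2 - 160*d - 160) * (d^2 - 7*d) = -5*d^5 - 15*d^4 + 190*d^3 + 960*d^2 + 1120*d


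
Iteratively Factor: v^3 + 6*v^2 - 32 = (v + 4)*(v^2 + 2*v - 8) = (v - 2)*(v + 4)*(v + 4)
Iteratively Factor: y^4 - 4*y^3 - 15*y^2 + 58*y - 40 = (y - 5)*(y^3 + y^2 - 10*y + 8) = (y - 5)*(y - 2)*(y^2 + 3*y - 4) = (y - 5)*(y - 2)*(y - 1)*(y + 4)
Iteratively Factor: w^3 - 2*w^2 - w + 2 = (w - 2)*(w^2 - 1) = (w - 2)*(w + 1)*(w - 1)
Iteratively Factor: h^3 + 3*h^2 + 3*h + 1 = (h + 1)*(h^2 + 2*h + 1) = (h + 1)^2*(h + 1)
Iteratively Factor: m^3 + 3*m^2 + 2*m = (m + 1)*(m^2 + 2*m) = m*(m + 1)*(m + 2)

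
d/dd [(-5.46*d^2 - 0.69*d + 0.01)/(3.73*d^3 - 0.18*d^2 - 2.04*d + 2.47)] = (20.3658*d^4 + 5.1474*d^3 + 10.9023*d^2 - 26.9688*d - 1.6839)/(13.9129*d^6 - 1.3428*d^5 - 15.186*d^4 + 19.1606*d^3 + 3.2724*d^2 - 10.0776*d + 6.1009)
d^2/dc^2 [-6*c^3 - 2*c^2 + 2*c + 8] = -36*c - 4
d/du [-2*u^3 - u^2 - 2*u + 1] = -6*u^2 - 2*u - 2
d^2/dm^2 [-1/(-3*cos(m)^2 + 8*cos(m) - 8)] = 2*(18*sin(m)^4 + 7*sin(m)^2 + 77*cos(m) - 9*cos(3*m) - 65)/(3*sin(m)^2 + 8*cos(m) - 11)^3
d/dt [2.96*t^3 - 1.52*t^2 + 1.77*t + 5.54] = 8.88*t^2 - 3.04*t + 1.77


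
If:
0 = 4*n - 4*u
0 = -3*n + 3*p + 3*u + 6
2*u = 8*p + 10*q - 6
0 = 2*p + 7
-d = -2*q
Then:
No Solution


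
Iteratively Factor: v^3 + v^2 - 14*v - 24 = (v - 4)*(v^2 + 5*v + 6) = (v - 4)*(v + 2)*(v + 3)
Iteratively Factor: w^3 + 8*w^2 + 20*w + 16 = (w + 4)*(w^2 + 4*w + 4) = (w + 2)*(w + 4)*(w + 2)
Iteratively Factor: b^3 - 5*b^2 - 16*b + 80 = (b - 5)*(b^2 - 16) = (b - 5)*(b - 4)*(b + 4)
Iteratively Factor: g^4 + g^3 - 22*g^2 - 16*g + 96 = (g - 4)*(g^3 + 5*g^2 - 2*g - 24) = (g - 4)*(g + 3)*(g^2 + 2*g - 8) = (g - 4)*(g + 3)*(g + 4)*(g - 2)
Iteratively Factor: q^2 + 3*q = (q)*(q + 3)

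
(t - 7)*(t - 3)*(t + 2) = t^3 - 8*t^2 + t + 42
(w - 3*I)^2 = w^2 - 6*I*w - 9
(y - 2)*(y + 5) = y^2 + 3*y - 10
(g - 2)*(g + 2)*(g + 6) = g^3 + 6*g^2 - 4*g - 24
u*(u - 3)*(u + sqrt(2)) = u^3 - 3*u^2 + sqrt(2)*u^2 - 3*sqrt(2)*u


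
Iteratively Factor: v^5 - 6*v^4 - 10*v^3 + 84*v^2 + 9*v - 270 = (v - 3)*(v^4 - 3*v^3 - 19*v^2 + 27*v + 90) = (v - 5)*(v - 3)*(v^3 + 2*v^2 - 9*v - 18) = (v - 5)*(v - 3)*(v + 2)*(v^2 - 9) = (v - 5)*(v - 3)*(v + 2)*(v + 3)*(v - 3)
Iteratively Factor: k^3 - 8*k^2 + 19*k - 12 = (k - 4)*(k^2 - 4*k + 3) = (k - 4)*(k - 3)*(k - 1)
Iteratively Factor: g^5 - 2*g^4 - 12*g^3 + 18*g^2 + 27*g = (g + 3)*(g^4 - 5*g^3 + 3*g^2 + 9*g) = g*(g + 3)*(g^3 - 5*g^2 + 3*g + 9) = g*(g + 1)*(g + 3)*(g^2 - 6*g + 9) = g*(g - 3)*(g + 1)*(g + 3)*(g - 3)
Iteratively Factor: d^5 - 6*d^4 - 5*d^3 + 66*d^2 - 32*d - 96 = (d + 3)*(d^4 - 9*d^3 + 22*d^2 - 32) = (d - 2)*(d + 3)*(d^3 - 7*d^2 + 8*d + 16) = (d - 2)*(d + 1)*(d + 3)*(d^2 - 8*d + 16) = (d - 4)*(d - 2)*(d + 1)*(d + 3)*(d - 4)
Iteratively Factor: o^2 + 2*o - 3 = (o + 3)*(o - 1)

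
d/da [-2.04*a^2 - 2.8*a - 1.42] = -4.08*a - 2.8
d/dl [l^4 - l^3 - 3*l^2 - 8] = l*(4*l^2 - 3*l - 6)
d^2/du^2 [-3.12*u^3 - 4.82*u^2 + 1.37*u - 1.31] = -18.72*u - 9.64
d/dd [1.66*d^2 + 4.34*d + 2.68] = 3.32*d + 4.34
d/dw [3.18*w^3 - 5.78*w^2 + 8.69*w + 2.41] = 9.54*w^2 - 11.56*w + 8.69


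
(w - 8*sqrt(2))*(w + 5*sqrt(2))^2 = w^3 + 2*sqrt(2)*w^2 - 110*w - 400*sqrt(2)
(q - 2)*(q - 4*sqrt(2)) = q^2 - 4*sqrt(2)*q - 2*q + 8*sqrt(2)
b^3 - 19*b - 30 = (b - 5)*(b + 2)*(b + 3)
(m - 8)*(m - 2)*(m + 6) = m^3 - 4*m^2 - 44*m + 96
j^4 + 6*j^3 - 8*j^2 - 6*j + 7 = (j - 1)^2*(j + 1)*(j + 7)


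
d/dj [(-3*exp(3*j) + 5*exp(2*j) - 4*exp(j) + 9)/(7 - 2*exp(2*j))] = (6*exp(4*j) - 71*exp(2*j) + 106*exp(j) - 28)*exp(j)/(4*exp(4*j) - 28*exp(2*j) + 49)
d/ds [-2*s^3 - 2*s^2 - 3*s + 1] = -6*s^2 - 4*s - 3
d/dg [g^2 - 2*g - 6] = 2*g - 2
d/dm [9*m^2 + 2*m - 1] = 18*m + 2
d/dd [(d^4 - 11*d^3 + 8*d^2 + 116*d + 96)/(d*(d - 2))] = (2*d^5 - 17*d^4 + 44*d^3 - 132*d^2 - 192*d + 192)/(d^2*(d^2 - 4*d + 4))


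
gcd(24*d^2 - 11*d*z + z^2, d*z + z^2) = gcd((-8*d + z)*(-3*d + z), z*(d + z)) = 1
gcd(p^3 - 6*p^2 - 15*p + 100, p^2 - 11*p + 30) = p - 5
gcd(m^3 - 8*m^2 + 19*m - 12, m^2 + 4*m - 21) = m - 3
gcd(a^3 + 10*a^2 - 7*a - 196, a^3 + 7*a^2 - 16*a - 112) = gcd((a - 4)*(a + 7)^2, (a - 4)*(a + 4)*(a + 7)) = a^2 + 3*a - 28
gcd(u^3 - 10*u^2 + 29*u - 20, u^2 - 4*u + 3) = u - 1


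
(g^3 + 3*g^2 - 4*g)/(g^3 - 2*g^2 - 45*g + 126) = g*(g^2 + 3*g - 4)/(g^3 - 2*g^2 - 45*g + 126)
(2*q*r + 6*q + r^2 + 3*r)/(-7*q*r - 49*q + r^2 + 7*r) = (-2*q*r - 6*q - r^2 - 3*r)/(7*q*r + 49*q - r^2 - 7*r)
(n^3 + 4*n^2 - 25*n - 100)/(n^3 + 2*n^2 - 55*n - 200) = (n^2 - n - 20)/(n^2 - 3*n - 40)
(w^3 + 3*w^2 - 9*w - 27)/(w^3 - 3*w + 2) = (w^3 + 3*w^2 - 9*w - 27)/(w^3 - 3*w + 2)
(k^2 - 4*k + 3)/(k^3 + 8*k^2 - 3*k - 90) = (k - 1)/(k^2 + 11*k + 30)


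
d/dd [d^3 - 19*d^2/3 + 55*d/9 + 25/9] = 3*d^2 - 38*d/3 + 55/9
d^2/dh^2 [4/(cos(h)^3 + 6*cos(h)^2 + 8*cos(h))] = 4*((35*cos(h) + 48*cos(2*h) + 9*cos(3*h))*(cos(h)^2 + 6*cos(h) + 8)*cos(h)/4 + 2*(3*cos(h)^2 + 12*cos(h) + 8)^2*sin(h)^2)/((cos(h)^2 + 6*cos(h) + 8)^3*cos(h)^3)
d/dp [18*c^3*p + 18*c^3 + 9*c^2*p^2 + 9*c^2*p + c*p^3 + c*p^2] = c*(18*c^2 + 18*c*p + 9*c + 3*p^2 + 2*p)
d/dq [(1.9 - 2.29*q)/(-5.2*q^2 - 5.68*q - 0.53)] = (-11.908*q^2 + 19.76*q + 12.0057)/(27.04*q^4 + 59.072*q^3 + 37.7744*q^2 + 6.0208*q + 0.2809)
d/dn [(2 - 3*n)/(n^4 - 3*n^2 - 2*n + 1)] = (-3*n^4 + 9*n^2 + 6*n - 2*(3*n - 2)*(-2*n^3 + 3*n + 1) - 3)/(n^4 - 3*n^2 - 2*n + 1)^2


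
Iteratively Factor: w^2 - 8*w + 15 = (w - 3)*(w - 5)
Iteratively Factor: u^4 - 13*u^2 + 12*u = (u - 3)*(u^3 + 3*u^2 - 4*u) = (u - 3)*(u - 1)*(u^2 + 4*u) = u*(u - 3)*(u - 1)*(u + 4)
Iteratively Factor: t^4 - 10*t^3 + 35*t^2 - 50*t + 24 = (t - 1)*(t^3 - 9*t^2 + 26*t - 24) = (t - 2)*(t - 1)*(t^2 - 7*t + 12) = (t - 3)*(t - 2)*(t - 1)*(t - 4)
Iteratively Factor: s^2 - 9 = (s - 3)*(s + 3)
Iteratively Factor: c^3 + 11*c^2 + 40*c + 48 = (c + 4)*(c^2 + 7*c + 12) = (c + 4)^2*(c + 3)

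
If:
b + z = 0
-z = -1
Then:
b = -1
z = 1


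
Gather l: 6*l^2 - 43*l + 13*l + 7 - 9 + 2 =6*l^2 - 30*l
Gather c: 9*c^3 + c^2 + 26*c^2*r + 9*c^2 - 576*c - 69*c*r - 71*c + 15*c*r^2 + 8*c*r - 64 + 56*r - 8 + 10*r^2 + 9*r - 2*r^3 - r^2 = 9*c^3 + c^2*(26*r + 10) + c*(15*r^2 - 61*r - 647) - 2*r^3 + 9*r^2 + 65*r - 72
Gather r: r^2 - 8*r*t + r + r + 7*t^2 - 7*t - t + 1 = r^2 + r*(2 - 8*t) + 7*t^2 - 8*t + 1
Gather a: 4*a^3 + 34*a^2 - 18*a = 4*a^3 + 34*a^2 - 18*a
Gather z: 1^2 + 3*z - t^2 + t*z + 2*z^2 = -t^2 + 2*z^2 + z*(t + 3) + 1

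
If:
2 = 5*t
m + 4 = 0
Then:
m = -4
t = 2/5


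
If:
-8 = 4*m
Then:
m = -2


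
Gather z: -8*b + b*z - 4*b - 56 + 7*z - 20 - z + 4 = -12*b + z*(b + 6) - 72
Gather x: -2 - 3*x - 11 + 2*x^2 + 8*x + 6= 2*x^2 + 5*x - 7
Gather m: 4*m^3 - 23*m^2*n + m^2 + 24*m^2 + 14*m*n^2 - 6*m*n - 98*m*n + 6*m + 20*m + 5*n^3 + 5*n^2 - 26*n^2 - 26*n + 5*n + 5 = 4*m^3 + m^2*(25 - 23*n) + m*(14*n^2 - 104*n + 26) + 5*n^3 - 21*n^2 - 21*n + 5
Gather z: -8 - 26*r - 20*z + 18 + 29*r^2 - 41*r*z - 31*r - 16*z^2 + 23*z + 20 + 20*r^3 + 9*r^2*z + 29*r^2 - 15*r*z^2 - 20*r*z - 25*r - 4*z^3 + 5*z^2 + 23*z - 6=20*r^3 + 58*r^2 - 82*r - 4*z^3 + z^2*(-15*r - 11) + z*(9*r^2 - 61*r + 26) + 24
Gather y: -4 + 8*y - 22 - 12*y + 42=16 - 4*y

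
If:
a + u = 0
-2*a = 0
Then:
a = 0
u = 0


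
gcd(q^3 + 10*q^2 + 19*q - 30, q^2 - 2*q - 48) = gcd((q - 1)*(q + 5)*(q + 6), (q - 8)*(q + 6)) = q + 6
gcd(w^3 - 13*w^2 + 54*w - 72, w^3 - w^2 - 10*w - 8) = w - 4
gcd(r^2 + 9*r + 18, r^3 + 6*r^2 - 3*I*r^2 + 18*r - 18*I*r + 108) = r + 6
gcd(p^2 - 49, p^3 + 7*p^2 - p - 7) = p + 7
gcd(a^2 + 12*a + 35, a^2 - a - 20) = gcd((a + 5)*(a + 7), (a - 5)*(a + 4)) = 1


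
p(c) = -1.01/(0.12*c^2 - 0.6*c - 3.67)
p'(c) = -1.01*(0.6 - 0.24*c)/(0.12*c^2 - 0.6*c - 3.67)^2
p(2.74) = 0.23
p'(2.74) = 0.00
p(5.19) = 0.28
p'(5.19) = 0.05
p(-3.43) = 5.04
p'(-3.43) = -35.86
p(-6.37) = -0.20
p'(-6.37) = -0.09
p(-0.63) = 0.31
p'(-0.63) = -0.07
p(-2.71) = 0.87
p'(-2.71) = -0.93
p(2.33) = 0.23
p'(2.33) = -0.00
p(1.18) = 0.24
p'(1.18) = -0.02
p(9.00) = -1.55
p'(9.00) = 3.73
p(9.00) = -1.55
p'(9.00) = 3.73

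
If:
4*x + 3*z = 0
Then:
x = -3*z/4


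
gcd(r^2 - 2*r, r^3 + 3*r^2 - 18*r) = r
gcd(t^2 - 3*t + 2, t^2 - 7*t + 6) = t - 1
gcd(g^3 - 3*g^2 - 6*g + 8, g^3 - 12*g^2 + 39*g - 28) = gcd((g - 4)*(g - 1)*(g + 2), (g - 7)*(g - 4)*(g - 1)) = g^2 - 5*g + 4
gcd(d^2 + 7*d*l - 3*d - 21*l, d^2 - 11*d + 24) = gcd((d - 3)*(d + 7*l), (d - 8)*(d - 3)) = d - 3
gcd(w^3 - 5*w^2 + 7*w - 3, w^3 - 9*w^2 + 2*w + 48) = w - 3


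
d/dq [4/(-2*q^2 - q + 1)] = 4*(4*q + 1)/(2*q^2 + q - 1)^2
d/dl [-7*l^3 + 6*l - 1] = 6 - 21*l^2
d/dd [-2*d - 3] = -2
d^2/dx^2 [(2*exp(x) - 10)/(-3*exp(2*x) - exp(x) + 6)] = (-18*exp(4*x) + 366*exp(3*x) - 126*exp(2*x) + 718*exp(x) - 12)*exp(x)/(27*exp(6*x) + 27*exp(5*x) - 153*exp(4*x) - 107*exp(3*x) + 306*exp(2*x) + 108*exp(x) - 216)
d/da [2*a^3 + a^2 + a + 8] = 6*a^2 + 2*a + 1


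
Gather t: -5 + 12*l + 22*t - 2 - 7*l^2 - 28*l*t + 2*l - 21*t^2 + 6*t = -7*l^2 + 14*l - 21*t^2 + t*(28 - 28*l) - 7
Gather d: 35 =35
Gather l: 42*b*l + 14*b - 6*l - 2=14*b + l*(42*b - 6) - 2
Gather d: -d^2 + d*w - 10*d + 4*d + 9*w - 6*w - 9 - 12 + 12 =-d^2 + d*(w - 6) + 3*w - 9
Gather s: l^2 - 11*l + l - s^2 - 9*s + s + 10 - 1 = l^2 - 10*l - s^2 - 8*s + 9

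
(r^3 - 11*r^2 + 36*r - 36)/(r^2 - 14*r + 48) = (r^2 - 5*r + 6)/(r - 8)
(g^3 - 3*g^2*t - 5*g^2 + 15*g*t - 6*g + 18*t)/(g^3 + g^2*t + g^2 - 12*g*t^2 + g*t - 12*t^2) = (g - 6)/(g + 4*t)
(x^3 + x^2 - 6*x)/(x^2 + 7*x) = (x^2 + x - 6)/(x + 7)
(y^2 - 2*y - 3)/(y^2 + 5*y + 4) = (y - 3)/(y + 4)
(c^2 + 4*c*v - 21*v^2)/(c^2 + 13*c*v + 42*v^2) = (c - 3*v)/(c + 6*v)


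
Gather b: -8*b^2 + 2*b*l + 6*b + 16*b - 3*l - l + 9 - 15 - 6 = -8*b^2 + b*(2*l + 22) - 4*l - 12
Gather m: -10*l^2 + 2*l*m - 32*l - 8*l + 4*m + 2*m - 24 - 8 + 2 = -10*l^2 - 40*l + m*(2*l + 6) - 30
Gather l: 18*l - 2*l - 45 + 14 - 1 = 16*l - 32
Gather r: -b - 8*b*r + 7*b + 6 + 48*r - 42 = 6*b + r*(48 - 8*b) - 36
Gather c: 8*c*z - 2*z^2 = 8*c*z - 2*z^2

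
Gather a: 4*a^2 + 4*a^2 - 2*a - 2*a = 8*a^2 - 4*a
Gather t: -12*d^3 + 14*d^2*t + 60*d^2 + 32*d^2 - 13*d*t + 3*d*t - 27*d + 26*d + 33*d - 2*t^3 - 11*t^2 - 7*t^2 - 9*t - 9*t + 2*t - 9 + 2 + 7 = -12*d^3 + 92*d^2 + 32*d - 2*t^3 - 18*t^2 + t*(14*d^2 - 10*d - 16)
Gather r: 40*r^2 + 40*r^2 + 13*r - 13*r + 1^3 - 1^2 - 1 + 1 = 80*r^2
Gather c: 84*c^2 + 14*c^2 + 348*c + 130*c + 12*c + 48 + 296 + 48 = 98*c^2 + 490*c + 392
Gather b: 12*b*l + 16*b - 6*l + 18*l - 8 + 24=b*(12*l + 16) + 12*l + 16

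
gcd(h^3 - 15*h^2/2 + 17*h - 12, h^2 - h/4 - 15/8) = h - 3/2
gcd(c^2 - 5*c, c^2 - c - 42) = 1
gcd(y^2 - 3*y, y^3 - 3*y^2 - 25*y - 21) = 1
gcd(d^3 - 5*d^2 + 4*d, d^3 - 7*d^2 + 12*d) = d^2 - 4*d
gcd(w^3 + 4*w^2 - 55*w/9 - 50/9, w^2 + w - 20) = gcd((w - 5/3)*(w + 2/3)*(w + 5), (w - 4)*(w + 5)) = w + 5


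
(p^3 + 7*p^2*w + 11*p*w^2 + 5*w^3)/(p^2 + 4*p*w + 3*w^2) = (p^2 + 6*p*w + 5*w^2)/(p + 3*w)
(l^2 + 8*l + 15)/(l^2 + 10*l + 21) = (l + 5)/(l + 7)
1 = 1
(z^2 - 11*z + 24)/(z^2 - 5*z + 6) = (z - 8)/(z - 2)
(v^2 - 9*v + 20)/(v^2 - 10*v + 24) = (v - 5)/(v - 6)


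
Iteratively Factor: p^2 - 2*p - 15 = (p + 3)*(p - 5)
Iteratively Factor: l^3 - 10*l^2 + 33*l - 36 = (l - 4)*(l^2 - 6*l + 9) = (l - 4)*(l - 3)*(l - 3)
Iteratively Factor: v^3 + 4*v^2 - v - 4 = (v + 1)*(v^2 + 3*v - 4) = (v - 1)*(v + 1)*(v + 4)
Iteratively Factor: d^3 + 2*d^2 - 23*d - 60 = (d + 3)*(d^2 - d - 20) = (d + 3)*(d + 4)*(d - 5)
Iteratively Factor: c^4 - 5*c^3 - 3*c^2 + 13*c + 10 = (c + 1)*(c^3 - 6*c^2 + 3*c + 10) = (c + 1)^2*(c^2 - 7*c + 10) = (c - 2)*(c + 1)^2*(c - 5)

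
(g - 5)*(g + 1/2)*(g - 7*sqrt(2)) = g^3 - 7*sqrt(2)*g^2 - 9*g^2/2 - 5*g/2 + 63*sqrt(2)*g/2 + 35*sqrt(2)/2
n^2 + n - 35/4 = (n - 5/2)*(n + 7/2)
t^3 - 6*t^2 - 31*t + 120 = (t - 8)*(t - 3)*(t + 5)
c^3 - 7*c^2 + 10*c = c*(c - 5)*(c - 2)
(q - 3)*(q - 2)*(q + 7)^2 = q^4 + 9*q^3 - 15*q^2 - 161*q + 294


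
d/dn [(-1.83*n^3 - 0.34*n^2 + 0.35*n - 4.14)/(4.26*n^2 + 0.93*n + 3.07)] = (-7.7958*n^4 - 3.4038*n^3 - 18.6615*n^2 + 33.1852*n + 4.9247)/(18.1476*n^4 + 7.9236*n^3 + 27.0213*n^2 + 5.7102*n + 9.4249)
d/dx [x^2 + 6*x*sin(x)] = 6*x*cos(x) + 2*x + 6*sin(x)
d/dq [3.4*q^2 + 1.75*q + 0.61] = 6.8*q + 1.75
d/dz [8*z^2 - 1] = 16*z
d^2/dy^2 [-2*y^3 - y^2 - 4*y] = -12*y - 2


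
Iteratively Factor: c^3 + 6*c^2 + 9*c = (c)*(c^2 + 6*c + 9) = c*(c + 3)*(c + 3)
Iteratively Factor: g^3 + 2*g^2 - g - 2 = (g + 1)*(g^2 + g - 2) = (g + 1)*(g + 2)*(g - 1)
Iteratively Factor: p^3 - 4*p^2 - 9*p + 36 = (p - 3)*(p^2 - p - 12) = (p - 3)*(p + 3)*(p - 4)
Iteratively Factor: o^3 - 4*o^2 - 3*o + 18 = (o - 3)*(o^2 - o - 6) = (o - 3)^2*(o + 2)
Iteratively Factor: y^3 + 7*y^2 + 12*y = (y + 3)*(y^2 + 4*y) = y*(y + 3)*(y + 4)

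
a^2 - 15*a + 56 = (a - 8)*(a - 7)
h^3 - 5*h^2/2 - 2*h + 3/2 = (h - 3)*(h - 1/2)*(h + 1)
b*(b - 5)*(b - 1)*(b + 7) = b^4 + b^3 - 37*b^2 + 35*b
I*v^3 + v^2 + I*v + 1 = (v - I)*(v + I)*(I*v + 1)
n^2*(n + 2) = n^3 + 2*n^2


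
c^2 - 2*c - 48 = (c - 8)*(c + 6)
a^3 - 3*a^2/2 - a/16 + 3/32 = (a - 3/2)*(a - 1/4)*(a + 1/4)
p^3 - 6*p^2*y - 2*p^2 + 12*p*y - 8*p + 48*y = (p - 4)*(p + 2)*(p - 6*y)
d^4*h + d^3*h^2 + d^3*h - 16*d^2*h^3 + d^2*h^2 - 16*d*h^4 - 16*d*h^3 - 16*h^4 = (d - 4*h)*(d + h)*(d + 4*h)*(d*h + h)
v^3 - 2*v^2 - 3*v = v*(v - 3)*(v + 1)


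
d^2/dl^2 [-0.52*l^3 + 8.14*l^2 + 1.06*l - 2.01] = 16.28 - 3.12*l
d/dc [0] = 0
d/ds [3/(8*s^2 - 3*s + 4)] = 3*(3 - 16*s)/(8*s^2 - 3*s + 4)^2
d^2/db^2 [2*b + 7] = 0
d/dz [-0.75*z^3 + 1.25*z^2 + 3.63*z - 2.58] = -2.25*z^2 + 2.5*z + 3.63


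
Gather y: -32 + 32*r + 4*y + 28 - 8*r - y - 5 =24*r + 3*y - 9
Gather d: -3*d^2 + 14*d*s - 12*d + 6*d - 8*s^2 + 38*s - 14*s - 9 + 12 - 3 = -3*d^2 + d*(14*s - 6) - 8*s^2 + 24*s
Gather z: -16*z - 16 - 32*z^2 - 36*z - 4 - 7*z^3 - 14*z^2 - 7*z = -7*z^3 - 46*z^2 - 59*z - 20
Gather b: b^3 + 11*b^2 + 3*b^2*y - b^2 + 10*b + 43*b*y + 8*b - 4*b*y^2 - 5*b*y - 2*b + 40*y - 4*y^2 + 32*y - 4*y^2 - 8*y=b^3 + b^2*(3*y + 10) + b*(-4*y^2 + 38*y + 16) - 8*y^2 + 64*y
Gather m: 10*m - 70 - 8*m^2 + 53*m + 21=-8*m^2 + 63*m - 49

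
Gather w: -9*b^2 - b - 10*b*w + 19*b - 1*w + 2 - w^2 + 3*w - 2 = -9*b^2 + 18*b - w^2 + w*(2 - 10*b)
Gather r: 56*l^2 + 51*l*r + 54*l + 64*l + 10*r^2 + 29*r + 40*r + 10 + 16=56*l^2 + 118*l + 10*r^2 + r*(51*l + 69) + 26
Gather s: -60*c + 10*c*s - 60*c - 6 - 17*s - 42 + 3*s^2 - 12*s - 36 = -120*c + 3*s^2 + s*(10*c - 29) - 84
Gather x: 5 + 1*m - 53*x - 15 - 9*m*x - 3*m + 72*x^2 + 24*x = -2*m + 72*x^2 + x*(-9*m - 29) - 10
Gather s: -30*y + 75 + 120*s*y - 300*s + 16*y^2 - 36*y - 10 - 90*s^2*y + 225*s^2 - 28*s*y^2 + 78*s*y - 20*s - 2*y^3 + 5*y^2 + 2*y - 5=s^2*(225 - 90*y) + s*(-28*y^2 + 198*y - 320) - 2*y^3 + 21*y^2 - 64*y + 60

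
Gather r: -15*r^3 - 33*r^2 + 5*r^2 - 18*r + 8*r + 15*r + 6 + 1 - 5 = -15*r^3 - 28*r^2 + 5*r + 2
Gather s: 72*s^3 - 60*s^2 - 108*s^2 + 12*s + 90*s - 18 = 72*s^3 - 168*s^2 + 102*s - 18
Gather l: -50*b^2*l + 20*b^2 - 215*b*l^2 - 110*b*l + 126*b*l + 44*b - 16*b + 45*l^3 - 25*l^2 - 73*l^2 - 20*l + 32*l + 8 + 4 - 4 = 20*b^2 + 28*b + 45*l^3 + l^2*(-215*b - 98) + l*(-50*b^2 + 16*b + 12) + 8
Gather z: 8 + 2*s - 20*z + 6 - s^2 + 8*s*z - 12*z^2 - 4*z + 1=-s^2 + 2*s - 12*z^2 + z*(8*s - 24) + 15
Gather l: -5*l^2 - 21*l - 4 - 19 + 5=-5*l^2 - 21*l - 18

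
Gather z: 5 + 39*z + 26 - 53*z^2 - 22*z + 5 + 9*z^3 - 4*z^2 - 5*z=9*z^3 - 57*z^2 + 12*z + 36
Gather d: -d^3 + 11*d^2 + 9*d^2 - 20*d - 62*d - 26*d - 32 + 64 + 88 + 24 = -d^3 + 20*d^2 - 108*d + 144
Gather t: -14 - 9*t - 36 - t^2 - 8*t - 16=-t^2 - 17*t - 66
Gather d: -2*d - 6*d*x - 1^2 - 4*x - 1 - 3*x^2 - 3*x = d*(-6*x - 2) - 3*x^2 - 7*x - 2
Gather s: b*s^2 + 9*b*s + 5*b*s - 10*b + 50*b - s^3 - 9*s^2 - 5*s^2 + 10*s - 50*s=40*b - s^3 + s^2*(b - 14) + s*(14*b - 40)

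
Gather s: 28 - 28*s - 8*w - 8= -28*s - 8*w + 20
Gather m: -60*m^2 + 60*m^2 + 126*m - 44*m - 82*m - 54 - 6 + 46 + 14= 0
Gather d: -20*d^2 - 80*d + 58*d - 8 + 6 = -20*d^2 - 22*d - 2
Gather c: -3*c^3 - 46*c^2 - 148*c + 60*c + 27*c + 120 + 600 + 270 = -3*c^3 - 46*c^2 - 61*c + 990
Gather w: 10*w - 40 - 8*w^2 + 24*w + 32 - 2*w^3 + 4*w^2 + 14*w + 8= -2*w^3 - 4*w^2 + 48*w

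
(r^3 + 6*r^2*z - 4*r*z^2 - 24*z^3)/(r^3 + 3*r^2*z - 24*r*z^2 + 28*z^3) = (-r^2 - 8*r*z - 12*z^2)/(-r^2 - 5*r*z + 14*z^2)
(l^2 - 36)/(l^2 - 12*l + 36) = (l + 6)/(l - 6)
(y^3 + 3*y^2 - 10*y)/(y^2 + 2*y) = (y^2 + 3*y - 10)/(y + 2)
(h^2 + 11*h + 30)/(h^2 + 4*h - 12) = (h + 5)/(h - 2)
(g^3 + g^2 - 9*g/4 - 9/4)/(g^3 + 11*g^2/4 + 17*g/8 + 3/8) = 2*(2*g - 3)/(4*g + 1)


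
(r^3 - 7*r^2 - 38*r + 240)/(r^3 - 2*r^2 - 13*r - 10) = (r^2 - 2*r - 48)/(r^2 + 3*r + 2)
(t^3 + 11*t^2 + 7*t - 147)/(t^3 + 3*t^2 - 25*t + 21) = (t + 7)/(t - 1)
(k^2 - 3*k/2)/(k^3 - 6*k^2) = (k - 3/2)/(k*(k - 6))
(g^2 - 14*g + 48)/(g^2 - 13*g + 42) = (g - 8)/(g - 7)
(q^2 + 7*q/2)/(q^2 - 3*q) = (q + 7/2)/(q - 3)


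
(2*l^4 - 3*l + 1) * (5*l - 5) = 10*l^5 - 10*l^4 - 15*l^2 + 20*l - 5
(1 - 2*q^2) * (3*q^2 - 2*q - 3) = -6*q^4 + 4*q^3 + 9*q^2 - 2*q - 3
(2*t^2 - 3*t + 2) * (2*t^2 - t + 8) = 4*t^4 - 8*t^3 + 23*t^2 - 26*t + 16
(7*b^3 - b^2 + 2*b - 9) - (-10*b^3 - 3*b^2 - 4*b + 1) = 17*b^3 + 2*b^2 + 6*b - 10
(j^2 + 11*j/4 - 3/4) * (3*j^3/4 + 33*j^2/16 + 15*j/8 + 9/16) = 3*j^5/4 + 33*j^4/8 + 447*j^3/64 + 267*j^2/64 + 9*j/64 - 27/64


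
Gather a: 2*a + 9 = 2*a + 9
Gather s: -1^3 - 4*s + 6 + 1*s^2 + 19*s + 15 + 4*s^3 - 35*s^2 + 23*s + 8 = 4*s^3 - 34*s^2 + 38*s + 28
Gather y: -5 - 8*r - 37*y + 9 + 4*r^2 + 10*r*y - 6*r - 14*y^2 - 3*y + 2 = 4*r^2 - 14*r - 14*y^2 + y*(10*r - 40) + 6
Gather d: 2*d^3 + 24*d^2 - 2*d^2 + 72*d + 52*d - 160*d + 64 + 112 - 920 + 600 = 2*d^3 + 22*d^2 - 36*d - 144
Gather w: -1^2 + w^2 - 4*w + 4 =w^2 - 4*w + 3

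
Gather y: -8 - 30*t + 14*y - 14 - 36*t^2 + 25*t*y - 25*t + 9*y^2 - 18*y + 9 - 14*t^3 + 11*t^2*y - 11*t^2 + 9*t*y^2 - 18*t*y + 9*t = -14*t^3 - 47*t^2 - 46*t + y^2*(9*t + 9) + y*(11*t^2 + 7*t - 4) - 13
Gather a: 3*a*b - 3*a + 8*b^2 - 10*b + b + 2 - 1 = a*(3*b - 3) + 8*b^2 - 9*b + 1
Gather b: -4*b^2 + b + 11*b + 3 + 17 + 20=-4*b^2 + 12*b + 40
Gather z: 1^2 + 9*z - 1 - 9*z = 0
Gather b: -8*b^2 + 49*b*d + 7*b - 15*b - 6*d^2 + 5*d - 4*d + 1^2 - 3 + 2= -8*b^2 + b*(49*d - 8) - 6*d^2 + d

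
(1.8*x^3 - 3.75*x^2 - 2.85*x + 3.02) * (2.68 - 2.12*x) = -3.816*x^4 + 12.774*x^3 - 4.008*x^2 - 14.0404*x + 8.0936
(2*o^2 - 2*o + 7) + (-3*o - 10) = 2*o^2 - 5*o - 3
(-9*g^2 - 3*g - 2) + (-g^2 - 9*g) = -10*g^2 - 12*g - 2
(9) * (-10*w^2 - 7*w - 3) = -90*w^2 - 63*w - 27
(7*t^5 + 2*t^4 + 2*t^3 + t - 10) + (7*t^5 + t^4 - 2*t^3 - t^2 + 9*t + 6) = 14*t^5 + 3*t^4 - t^2 + 10*t - 4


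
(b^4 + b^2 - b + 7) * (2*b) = 2*b^5 + 2*b^3 - 2*b^2 + 14*b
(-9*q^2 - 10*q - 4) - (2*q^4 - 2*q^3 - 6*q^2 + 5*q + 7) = -2*q^4 + 2*q^3 - 3*q^2 - 15*q - 11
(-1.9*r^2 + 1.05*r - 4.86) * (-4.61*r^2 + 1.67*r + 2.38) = 8.759*r^4 - 8.0135*r^3 + 19.6361*r^2 - 5.6172*r - 11.5668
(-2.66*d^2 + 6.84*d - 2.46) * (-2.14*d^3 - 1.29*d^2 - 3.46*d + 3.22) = 5.6924*d^5 - 11.2062*d^4 + 5.6444*d^3 - 29.0582*d^2 + 30.5364*d - 7.9212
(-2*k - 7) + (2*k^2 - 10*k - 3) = 2*k^2 - 12*k - 10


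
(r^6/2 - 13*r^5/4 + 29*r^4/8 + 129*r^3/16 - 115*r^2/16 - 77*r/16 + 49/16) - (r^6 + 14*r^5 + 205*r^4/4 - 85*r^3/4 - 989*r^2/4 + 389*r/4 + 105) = -r^6/2 - 69*r^5/4 - 381*r^4/8 + 469*r^3/16 + 3841*r^2/16 - 1633*r/16 - 1631/16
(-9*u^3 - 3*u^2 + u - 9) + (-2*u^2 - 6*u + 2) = -9*u^3 - 5*u^2 - 5*u - 7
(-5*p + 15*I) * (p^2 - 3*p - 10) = -5*p^3 + 15*p^2 + 15*I*p^2 + 50*p - 45*I*p - 150*I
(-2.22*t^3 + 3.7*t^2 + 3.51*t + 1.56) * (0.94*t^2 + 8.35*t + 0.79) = -2.0868*t^5 - 15.059*t^4 + 32.4406*t^3 + 33.6979*t^2 + 15.7989*t + 1.2324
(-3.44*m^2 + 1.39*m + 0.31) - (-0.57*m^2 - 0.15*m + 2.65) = -2.87*m^2 + 1.54*m - 2.34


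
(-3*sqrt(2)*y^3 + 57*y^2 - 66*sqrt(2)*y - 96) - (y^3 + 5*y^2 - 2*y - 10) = -3*sqrt(2)*y^3 - y^3 + 52*y^2 - 66*sqrt(2)*y + 2*y - 86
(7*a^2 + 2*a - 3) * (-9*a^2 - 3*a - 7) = -63*a^4 - 39*a^3 - 28*a^2 - 5*a + 21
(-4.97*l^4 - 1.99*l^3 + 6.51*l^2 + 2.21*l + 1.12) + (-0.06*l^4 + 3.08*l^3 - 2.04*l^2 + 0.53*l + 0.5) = -5.03*l^4 + 1.09*l^3 + 4.47*l^2 + 2.74*l + 1.62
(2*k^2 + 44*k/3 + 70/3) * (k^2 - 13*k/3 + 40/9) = 2*k^4 + 6*k^3 - 94*k^2/3 - 970*k/27 + 2800/27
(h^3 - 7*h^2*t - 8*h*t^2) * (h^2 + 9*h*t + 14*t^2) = h^5 + 2*h^4*t - 57*h^3*t^2 - 170*h^2*t^3 - 112*h*t^4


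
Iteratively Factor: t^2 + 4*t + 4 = (t + 2)*(t + 2)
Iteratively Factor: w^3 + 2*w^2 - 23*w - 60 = (w + 3)*(w^2 - w - 20) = (w + 3)*(w + 4)*(w - 5)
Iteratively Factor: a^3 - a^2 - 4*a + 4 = (a - 2)*(a^2 + a - 2) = (a - 2)*(a + 2)*(a - 1)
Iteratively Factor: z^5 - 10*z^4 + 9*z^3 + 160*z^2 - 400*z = (z - 5)*(z^4 - 5*z^3 - 16*z^2 + 80*z) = z*(z - 5)*(z^3 - 5*z^2 - 16*z + 80) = z*(z - 5)*(z - 4)*(z^2 - z - 20) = z*(z - 5)^2*(z - 4)*(z + 4)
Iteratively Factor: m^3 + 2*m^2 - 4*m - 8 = (m + 2)*(m^2 - 4) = (m - 2)*(m + 2)*(m + 2)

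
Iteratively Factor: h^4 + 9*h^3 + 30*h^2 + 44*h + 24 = (h + 3)*(h^3 + 6*h^2 + 12*h + 8) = (h + 2)*(h + 3)*(h^2 + 4*h + 4) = (h + 2)^2*(h + 3)*(h + 2)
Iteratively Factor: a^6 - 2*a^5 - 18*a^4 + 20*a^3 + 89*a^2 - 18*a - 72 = (a - 3)*(a^5 + a^4 - 15*a^3 - 25*a^2 + 14*a + 24) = (a - 3)*(a + 2)*(a^4 - a^3 - 13*a^2 + a + 12) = (a - 4)*(a - 3)*(a + 2)*(a^3 + 3*a^2 - a - 3) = (a - 4)*(a - 3)*(a + 1)*(a + 2)*(a^2 + 2*a - 3) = (a - 4)*(a - 3)*(a - 1)*(a + 1)*(a + 2)*(a + 3)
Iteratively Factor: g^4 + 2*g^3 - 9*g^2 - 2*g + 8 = (g - 2)*(g^3 + 4*g^2 - g - 4) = (g - 2)*(g - 1)*(g^2 + 5*g + 4) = (g - 2)*(g - 1)*(g + 4)*(g + 1)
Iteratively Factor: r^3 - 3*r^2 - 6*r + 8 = (r + 2)*(r^2 - 5*r + 4) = (r - 1)*(r + 2)*(r - 4)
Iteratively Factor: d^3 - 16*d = (d + 4)*(d^2 - 4*d) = d*(d + 4)*(d - 4)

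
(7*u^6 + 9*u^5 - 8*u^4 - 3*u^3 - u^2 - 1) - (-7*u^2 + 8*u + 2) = 7*u^6 + 9*u^5 - 8*u^4 - 3*u^3 + 6*u^2 - 8*u - 3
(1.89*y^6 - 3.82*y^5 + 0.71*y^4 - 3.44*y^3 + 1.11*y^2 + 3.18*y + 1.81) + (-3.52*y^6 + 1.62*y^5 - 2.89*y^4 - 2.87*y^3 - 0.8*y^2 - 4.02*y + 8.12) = -1.63*y^6 - 2.2*y^5 - 2.18*y^4 - 6.31*y^3 + 0.31*y^2 - 0.839999999999999*y + 9.93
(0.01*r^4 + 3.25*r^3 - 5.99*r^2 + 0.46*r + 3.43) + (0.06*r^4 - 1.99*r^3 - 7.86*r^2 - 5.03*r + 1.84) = 0.07*r^4 + 1.26*r^3 - 13.85*r^2 - 4.57*r + 5.27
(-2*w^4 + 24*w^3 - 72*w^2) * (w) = -2*w^5 + 24*w^4 - 72*w^3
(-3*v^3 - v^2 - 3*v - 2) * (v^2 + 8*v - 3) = -3*v^5 - 25*v^4 - 2*v^3 - 23*v^2 - 7*v + 6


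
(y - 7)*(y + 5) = y^2 - 2*y - 35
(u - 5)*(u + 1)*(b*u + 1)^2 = b^2*u^4 - 4*b^2*u^3 - 5*b^2*u^2 + 2*b*u^3 - 8*b*u^2 - 10*b*u + u^2 - 4*u - 5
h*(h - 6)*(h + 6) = h^3 - 36*h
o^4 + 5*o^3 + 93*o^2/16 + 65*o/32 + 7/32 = (o + 1/4)^2*(o + 1)*(o + 7/2)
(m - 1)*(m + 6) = m^2 + 5*m - 6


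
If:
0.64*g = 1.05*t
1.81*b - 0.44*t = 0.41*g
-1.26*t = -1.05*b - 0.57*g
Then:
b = 0.00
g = 0.00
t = 0.00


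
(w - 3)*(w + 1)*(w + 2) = w^3 - 7*w - 6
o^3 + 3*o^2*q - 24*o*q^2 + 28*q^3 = (o - 2*q)^2*(o + 7*q)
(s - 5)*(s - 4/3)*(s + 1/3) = s^3 - 6*s^2 + 41*s/9 + 20/9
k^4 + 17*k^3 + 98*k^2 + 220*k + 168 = (k + 2)^2*(k + 6)*(k + 7)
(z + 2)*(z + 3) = z^2 + 5*z + 6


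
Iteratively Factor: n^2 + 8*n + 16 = (n + 4)*(n + 4)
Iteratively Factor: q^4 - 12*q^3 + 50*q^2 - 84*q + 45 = (q - 1)*(q^3 - 11*q^2 + 39*q - 45) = (q - 5)*(q - 1)*(q^2 - 6*q + 9) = (q - 5)*(q - 3)*(q - 1)*(q - 3)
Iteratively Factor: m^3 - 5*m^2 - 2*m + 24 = (m - 3)*(m^2 - 2*m - 8) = (m - 3)*(m + 2)*(m - 4)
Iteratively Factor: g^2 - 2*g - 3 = (g - 3)*(g + 1)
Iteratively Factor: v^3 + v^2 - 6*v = (v - 2)*(v^2 + 3*v) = v*(v - 2)*(v + 3)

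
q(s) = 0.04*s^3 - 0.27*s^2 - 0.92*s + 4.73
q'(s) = 0.12*s^2 - 0.54*s - 0.92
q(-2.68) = 4.49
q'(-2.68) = 1.39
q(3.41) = 0.04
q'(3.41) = -1.37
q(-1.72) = 5.31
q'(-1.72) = 0.36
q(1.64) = 2.67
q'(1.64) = -1.48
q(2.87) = 0.81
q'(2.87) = -1.48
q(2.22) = 1.79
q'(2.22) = -1.53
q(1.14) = 3.39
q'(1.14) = -1.38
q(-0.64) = 5.20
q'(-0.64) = -0.53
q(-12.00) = -92.23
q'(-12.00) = 22.84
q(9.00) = 3.74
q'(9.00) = 3.94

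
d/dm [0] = 0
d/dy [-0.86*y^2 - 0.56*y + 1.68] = -1.72*y - 0.56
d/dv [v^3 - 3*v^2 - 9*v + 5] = 3*v^2 - 6*v - 9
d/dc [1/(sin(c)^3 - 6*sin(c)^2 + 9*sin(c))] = 3*(1 - sin(c))*cos(c)/((sin(c) - 3)^3*sin(c)^2)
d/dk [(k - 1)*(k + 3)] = 2*k + 2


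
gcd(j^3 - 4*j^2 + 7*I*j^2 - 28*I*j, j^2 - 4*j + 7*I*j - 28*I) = j^2 + j*(-4 + 7*I) - 28*I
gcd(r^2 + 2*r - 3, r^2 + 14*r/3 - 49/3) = 1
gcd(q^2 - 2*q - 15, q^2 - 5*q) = q - 5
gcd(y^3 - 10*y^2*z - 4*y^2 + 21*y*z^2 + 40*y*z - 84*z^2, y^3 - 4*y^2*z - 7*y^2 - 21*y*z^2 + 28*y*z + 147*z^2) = y - 7*z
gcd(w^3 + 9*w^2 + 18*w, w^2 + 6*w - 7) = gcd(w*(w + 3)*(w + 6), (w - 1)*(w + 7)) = 1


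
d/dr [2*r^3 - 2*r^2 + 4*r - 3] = 6*r^2 - 4*r + 4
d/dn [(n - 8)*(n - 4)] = 2*n - 12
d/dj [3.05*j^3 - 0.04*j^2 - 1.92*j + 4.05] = 9.15*j^2 - 0.08*j - 1.92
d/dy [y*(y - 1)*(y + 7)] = 3*y^2 + 12*y - 7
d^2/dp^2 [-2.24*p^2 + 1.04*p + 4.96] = -4.48000000000000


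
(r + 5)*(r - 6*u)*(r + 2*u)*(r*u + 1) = r^4*u - 4*r^3*u^2 + 5*r^3*u + r^3 - 12*r^2*u^3 - 20*r^2*u^2 - 4*r^2*u + 5*r^2 - 60*r*u^3 - 12*r*u^2 - 20*r*u - 60*u^2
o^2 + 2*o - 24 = (o - 4)*(o + 6)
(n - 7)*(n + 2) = n^2 - 5*n - 14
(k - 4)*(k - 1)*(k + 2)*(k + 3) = k^4 - 15*k^2 - 10*k + 24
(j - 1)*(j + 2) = j^2 + j - 2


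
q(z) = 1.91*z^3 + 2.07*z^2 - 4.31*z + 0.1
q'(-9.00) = 422.56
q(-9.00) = -1185.83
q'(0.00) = -4.31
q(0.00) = 0.10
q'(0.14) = -3.62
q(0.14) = -0.46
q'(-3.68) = 58.05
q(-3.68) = -51.19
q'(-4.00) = 70.81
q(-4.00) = -71.78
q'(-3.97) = 69.56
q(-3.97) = -69.67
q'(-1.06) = -2.26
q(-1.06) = 4.72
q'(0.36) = -2.08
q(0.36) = -1.09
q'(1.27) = 10.19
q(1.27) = 1.88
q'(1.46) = 13.95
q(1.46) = 4.16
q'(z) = 5.73*z^2 + 4.14*z - 4.31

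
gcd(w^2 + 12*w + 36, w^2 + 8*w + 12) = w + 6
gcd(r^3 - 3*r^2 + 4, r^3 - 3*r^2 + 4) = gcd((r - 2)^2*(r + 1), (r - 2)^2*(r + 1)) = r^3 - 3*r^2 + 4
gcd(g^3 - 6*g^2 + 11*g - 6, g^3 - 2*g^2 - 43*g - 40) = 1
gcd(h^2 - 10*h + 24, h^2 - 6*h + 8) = h - 4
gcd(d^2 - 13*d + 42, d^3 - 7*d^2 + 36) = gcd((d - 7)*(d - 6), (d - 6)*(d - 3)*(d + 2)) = d - 6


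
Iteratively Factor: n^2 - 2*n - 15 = (n - 5)*(n + 3)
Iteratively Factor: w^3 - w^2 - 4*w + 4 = (w + 2)*(w^2 - 3*w + 2) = (w - 1)*(w + 2)*(w - 2)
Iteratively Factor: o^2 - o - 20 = (o - 5)*(o + 4)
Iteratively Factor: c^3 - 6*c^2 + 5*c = (c - 5)*(c^2 - c) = (c - 5)*(c - 1)*(c)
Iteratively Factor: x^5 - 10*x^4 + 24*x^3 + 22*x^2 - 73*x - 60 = (x + 1)*(x^4 - 11*x^3 + 35*x^2 - 13*x - 60) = (x - 5)*(x + 1)*(x^3 - 6*x^2 + 5*x + 12) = (x - 5)*(x - 4)*(x + 1)*(x^2 - 2*x - 3) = (x - 5)*(x - 4)*(x + 1)^2*(x - 3)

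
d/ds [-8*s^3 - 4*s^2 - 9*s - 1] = -24*s^2 - 8*s - 9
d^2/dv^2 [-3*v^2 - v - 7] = -6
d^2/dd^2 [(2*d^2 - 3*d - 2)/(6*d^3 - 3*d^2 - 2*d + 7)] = 6*(24*d^6 - 108*d^5 - 66*d^4 - 125*d^3 + 300*d^2 + 9*d + 2)/(216*d^9 - 324*d^8 - 54*d^7 + 945*d^6 - 738*d^5 - 351*d^4 + 1126*d^3 - 357*d^2 - 294*d + 343)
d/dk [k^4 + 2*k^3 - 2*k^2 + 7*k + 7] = 4*k^3 + 6*k^2 - 4*k + 7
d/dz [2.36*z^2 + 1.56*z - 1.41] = 4.72*z + 1.56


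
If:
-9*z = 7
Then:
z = -7/9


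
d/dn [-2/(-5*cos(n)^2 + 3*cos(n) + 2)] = 2*(10*cos(n) - 3)*sin(n)/(-5*cos(n)^2 + 3*cos(n) + 2)^2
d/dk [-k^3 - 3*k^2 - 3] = 3*k*(-k - 2)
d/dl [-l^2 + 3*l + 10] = 3 - 2*l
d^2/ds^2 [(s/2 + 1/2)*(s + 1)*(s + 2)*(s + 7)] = 6*s^2 + 33*s + 33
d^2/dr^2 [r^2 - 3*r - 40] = 2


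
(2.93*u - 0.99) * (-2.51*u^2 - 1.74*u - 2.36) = -7.3543*u^3 - 2.6133*u^2 - 5.1922*u + 2.3364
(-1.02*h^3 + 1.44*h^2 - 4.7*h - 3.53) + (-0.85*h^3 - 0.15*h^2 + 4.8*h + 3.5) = -1.87*h^3 + 1.29*h^2 + 0.0999999999999996*h - 0.0299999999999998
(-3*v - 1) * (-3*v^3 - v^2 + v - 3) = 9*v^4 + 6*v^3 - 2*v^2 + 8*v + 3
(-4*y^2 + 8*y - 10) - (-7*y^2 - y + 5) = 3*y^2 + 9*y - 15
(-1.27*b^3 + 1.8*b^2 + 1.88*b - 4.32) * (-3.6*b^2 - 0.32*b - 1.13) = 4.572*b^5 - 6.0736*b^4 - 5.9089*b^3 + 12.9164*b^2 - 0.742*b + 4.8816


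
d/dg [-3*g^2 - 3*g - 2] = -6*g - 3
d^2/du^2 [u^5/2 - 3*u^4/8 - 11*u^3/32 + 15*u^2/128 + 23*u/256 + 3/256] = 10*u^3 - 9*u^2/2 - 33*u/16 + 15/64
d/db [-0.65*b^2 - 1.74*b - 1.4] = -1.3*b - 1.74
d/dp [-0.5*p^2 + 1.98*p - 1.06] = 1.98 - 1.0*p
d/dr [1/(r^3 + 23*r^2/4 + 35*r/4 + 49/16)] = 64*(-12*r^2 - 46*r - 35)/(16*r^3 + 92*r^2 + 140*r + 49)^2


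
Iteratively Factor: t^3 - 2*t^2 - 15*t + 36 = (t - 3)*(t^2 + t - 12) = (t - 3)^2*(t + 4)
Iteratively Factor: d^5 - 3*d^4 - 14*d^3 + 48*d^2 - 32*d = (d)*(d^4 - 3*d^3 - 14*d^2 + 48*d - 32) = d*(d - 4)*(d^3 + d^2 - 10*d + 8) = d*(d - 4)*(d + 4)*(d^2 - 3*d + 2) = d*(d - 4)*(d - 2)*(d + 4)*(d - 1)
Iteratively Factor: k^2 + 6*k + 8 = (k + 4)*(k + 2)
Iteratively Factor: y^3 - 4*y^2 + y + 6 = (y - 3)*(y^2 - y - 2) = (y - 3)*(y - 2)*(y + 1)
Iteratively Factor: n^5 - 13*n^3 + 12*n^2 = (n)*(n^4 - 13*n^2 + 12*n) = n^2*(n^3 - 13*n + 12) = n^2*(n - 1)*(n^2 + n - 12) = n^2*(n - 3)*(n - 1)*(n + 4)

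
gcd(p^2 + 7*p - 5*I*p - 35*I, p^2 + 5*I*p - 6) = 1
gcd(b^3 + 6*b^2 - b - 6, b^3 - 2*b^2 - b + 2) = b^2 - 1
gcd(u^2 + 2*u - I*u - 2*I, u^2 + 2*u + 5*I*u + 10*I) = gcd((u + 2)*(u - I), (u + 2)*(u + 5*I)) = u + 2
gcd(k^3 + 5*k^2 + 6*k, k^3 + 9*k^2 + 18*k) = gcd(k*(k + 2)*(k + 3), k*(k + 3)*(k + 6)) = k^2 + 3*k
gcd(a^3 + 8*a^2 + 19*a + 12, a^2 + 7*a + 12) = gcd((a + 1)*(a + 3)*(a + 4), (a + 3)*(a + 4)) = a^2 + 7*a + 12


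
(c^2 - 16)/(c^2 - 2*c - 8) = (c + 4)/(c + 2)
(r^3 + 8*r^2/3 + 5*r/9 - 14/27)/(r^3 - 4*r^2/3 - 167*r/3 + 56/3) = (r^2 + 3*r + 14/9)/(r^2 - r - 56)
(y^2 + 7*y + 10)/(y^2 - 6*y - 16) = (y + 5)/(y - 8)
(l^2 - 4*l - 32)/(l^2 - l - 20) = (l - 8)/(l - 5)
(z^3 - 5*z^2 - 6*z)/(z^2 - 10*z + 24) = z*(z + 1)/(z - 4)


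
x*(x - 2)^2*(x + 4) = x^4 - 12*x^2 + 16*x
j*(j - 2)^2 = j^3 - 4*j^2 + 4*j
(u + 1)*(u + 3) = u^2 + 4*u + 3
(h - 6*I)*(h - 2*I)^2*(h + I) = h^4 - 9*I*h^3 - 18*h^2 - 4*I*h - 24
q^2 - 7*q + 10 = (q - 5)*(q - 2)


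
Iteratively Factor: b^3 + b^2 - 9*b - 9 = (b - 3)*(b^2 + 4*b + 3) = (b - 3)*(b + 3)*(b + 1)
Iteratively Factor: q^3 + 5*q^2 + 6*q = (q + 2)*(q^2 + 3*q) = q*(q + 2)*(q + 3)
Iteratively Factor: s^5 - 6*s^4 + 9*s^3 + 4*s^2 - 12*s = (s - 2)*(s^4 - 4*s^3 + s^2 + 6*s) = (s - 2)^2*(s^3 - 2*s^2 - 3*s) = (s - 2)^2*(s + 1)*(s^2 - 3*s) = s*(s - 2)^2*(s + 1)*(s - 3)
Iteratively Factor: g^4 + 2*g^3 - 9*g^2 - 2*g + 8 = (g - 1)*(g^3 + 3*g^2 - 6*g - 8) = (g - 1)*(g + 1)*(g^2 + 2*g - 8) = (g - 2)*(g - 1)*(g + 1)*(g + 4)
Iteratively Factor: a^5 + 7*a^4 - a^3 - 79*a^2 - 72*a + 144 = (a + 3)*(a^4 + 4*a^3 - 13*a^2 - 40*a + 48) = (a - 3)*(a + 3)*(a^3 + 7*a^2 + 8*a - 16) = (a - 3)*(a + 3)*(a + 4)*(a^2 + 3*a - 4) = (a - 3)*(a + 3)*(a + 4)^2*(a - 1)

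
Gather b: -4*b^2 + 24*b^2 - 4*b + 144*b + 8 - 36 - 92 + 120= 20*b^2 + 140*b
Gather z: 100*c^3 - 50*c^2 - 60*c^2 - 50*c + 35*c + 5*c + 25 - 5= 100*c^3 - 110*c^2 - 10*c + 20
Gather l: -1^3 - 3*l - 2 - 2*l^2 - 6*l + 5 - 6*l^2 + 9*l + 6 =8 - 8*l^2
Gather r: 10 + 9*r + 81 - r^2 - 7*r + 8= -r^2 + 2*r + 99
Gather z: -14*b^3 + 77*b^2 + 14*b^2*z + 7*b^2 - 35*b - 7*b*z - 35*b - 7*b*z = -14*b^3 + 84*b^2 - 70*b + z*(14*b^2 - 14*b)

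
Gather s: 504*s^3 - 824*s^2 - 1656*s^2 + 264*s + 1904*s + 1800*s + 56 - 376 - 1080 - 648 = 504*s^3 - 2480*s^2 + 3968*s - 2048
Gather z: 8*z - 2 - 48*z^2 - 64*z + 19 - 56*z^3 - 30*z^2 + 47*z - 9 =-56*z^3 - 78*z^2 - 9*z + 8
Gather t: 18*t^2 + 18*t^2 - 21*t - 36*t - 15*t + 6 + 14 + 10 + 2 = 36*t^2 - 72*t + 32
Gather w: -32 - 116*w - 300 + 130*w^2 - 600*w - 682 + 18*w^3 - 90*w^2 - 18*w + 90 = 18*w^3 + 40*w^2 - 734*w - 924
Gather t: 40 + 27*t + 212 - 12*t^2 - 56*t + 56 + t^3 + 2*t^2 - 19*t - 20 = t^3 - 10*t^2 - 48*t + 288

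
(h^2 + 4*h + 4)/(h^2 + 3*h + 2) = (h + 2)/(h + 1)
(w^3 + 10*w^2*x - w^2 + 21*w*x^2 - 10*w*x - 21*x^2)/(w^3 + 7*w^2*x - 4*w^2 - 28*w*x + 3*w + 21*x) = (w + 3*x)/(w - 3)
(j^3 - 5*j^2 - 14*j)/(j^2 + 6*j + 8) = j*(j - 7)/(j + 4)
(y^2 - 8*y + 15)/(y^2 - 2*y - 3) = (y - 5)/(y + 1)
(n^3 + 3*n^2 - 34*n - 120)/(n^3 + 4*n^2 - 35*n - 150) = (n + 4)/(n + 5)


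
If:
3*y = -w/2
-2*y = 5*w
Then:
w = 0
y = 0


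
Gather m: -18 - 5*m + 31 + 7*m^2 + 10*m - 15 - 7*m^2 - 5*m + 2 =0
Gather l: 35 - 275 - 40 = -280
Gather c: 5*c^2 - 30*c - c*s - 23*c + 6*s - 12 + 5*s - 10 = 5*c^2 + c*(-s - 53) + 11*s - 22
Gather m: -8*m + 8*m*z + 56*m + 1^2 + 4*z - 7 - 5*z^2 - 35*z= m*(8*z + 48) - 5*z^2 - 31*z - 6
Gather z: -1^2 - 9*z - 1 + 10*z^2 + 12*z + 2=10*z^2 + 3*z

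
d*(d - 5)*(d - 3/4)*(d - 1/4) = d^4 - 6*d^3 + 83*d^2/16 - 15*d/16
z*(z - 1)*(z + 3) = z^3 + 2*z^2 - 3*z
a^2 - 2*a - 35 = (a - 7)*(a + 5)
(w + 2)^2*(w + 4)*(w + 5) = w^4 + 13*w^3 + 60*w^2 + 116*w + 80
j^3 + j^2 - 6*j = j*(j - 2)*(j + 3)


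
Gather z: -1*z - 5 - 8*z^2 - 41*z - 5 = -8*z^2 - 42*z - 10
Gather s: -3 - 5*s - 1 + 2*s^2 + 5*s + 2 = 2*s^2 - 2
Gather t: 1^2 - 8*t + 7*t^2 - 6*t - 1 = 7*t^2 - 14*t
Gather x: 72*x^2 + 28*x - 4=72*x^2 + 28*x - 4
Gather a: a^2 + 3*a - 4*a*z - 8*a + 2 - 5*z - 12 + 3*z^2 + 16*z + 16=a^2 + a*(-4*z - 5) + 3*z^2 + 11*z + 6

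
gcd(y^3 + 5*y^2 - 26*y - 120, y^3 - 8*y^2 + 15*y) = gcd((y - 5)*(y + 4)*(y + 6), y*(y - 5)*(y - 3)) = y - 5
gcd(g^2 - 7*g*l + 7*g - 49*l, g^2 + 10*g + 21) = g + 7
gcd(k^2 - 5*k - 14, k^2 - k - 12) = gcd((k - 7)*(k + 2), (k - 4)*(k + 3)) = 1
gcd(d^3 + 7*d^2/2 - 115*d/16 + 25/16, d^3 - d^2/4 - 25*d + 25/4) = d^2 + 19*d/4 - 5/4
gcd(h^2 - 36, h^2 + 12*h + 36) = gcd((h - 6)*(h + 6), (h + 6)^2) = h + 6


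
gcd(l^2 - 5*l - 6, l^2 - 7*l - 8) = l + 1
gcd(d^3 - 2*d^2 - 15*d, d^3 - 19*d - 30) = d^2 - 2*d - 15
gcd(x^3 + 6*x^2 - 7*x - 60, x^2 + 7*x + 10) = x + 5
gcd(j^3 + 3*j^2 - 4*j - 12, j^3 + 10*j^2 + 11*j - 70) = j - 2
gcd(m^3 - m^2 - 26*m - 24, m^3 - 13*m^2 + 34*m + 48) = m^2 - 5*m - 6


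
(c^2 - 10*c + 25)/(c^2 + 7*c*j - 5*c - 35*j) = (c - 5)/(c + 7*j)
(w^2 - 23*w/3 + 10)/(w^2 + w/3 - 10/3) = (w - 6)/(w + 2)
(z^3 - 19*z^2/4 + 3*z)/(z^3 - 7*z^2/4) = (4*z^2 - 19*z + 12)/(z*(4*z - 7))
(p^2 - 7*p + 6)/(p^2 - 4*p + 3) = (p - 6)/(p - 3)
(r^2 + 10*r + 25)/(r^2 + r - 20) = (r + 5)/(r - 4)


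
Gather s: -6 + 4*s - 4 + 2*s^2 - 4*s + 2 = 2*s^2 - 8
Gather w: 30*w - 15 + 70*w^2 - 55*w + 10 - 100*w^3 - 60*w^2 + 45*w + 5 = -100*w^3 + 10*w^2 + 20*w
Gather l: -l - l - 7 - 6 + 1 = -2*l - 12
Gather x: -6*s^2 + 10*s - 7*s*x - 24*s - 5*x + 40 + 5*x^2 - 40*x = -6*s^2 - 14*s + 5*x^2 + x*(-7*s - 45) + 40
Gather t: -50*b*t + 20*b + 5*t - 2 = 20*b + t*(5 - 50*b) - 2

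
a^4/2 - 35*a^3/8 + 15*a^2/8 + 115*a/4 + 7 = (a/2 + 1)*(a - 7)*(a - 4)*(a + 1/4)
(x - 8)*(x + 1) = x^2 - 7*x - 8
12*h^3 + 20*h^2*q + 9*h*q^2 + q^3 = (h + q)*(2*h + q)*(6*h + q)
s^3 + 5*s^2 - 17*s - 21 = (s - 3)*(s + 1)*(s + 7)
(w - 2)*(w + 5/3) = w^2 - w/3 - 10/3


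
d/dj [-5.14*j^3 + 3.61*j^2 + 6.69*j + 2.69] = -15.42*j^2 + 7.22*j + 6.69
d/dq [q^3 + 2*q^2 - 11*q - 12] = 3*q^2 + 4*q - 11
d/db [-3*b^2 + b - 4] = 1 - 6*b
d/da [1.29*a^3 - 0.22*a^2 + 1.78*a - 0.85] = 3.87*a^2 - 0.44*a + 1.78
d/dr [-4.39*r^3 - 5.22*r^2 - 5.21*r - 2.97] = -13.17*r^2 - 10.44*r - 5.21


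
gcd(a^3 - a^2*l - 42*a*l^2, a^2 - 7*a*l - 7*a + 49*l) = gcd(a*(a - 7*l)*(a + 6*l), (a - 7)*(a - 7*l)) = a - 7*l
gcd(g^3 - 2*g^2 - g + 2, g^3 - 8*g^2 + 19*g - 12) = g - 1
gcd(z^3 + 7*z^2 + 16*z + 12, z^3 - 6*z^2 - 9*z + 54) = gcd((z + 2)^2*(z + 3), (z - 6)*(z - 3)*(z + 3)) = z + 3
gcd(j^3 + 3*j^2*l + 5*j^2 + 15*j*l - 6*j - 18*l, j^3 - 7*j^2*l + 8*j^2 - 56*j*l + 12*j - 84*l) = j + 6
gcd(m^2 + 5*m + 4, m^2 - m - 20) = m + 4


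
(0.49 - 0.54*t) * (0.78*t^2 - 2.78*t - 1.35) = -0.4212*t^3 + 1.8834*t^2 - 0.6332*t - 0.6615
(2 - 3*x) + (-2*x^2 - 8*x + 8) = -2*x^2 - 11*x + 10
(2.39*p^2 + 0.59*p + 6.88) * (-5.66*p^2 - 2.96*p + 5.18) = -13.5274*p^4 - 10.4138*p^3 - 28.307*p^2 - 17.3086*p + 35.6384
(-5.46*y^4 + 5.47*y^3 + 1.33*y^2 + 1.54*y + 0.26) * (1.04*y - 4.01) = -5.6784*y^5 + 27.5834*y^4 - 20.5515*y^3 - 3.7317*y^2 - 5.905*y - 1.0426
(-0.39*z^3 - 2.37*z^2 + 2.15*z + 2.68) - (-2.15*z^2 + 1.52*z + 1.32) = -0.39*z^3 - 0.22*z^2 + 0.63*z + 1.36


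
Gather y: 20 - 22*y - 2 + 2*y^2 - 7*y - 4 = 2*y^2 - 29*y + 14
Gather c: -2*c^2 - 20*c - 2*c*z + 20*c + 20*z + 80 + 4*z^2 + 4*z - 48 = -2*c^2 - 2*c*z + 4*z^2 + 24*z + 32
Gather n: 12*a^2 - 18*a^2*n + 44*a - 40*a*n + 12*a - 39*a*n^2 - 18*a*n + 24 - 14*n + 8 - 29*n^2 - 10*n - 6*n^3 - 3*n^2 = 12*a^2 + 56*a - 6*n^3 + n^2*(-39*a - 32) + n*(-18*a^2 - 58*a - 24) + 32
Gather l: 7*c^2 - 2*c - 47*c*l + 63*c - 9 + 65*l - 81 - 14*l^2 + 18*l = 7*c^2 + 61*c - 14*l^2 + l*(83 - 47*c) - 90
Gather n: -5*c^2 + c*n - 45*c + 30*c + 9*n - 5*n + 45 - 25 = -5*c^2 - 15*c + n*(c + 4) + 20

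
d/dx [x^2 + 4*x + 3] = 2*x + 4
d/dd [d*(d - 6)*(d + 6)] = 3*d^2 - 36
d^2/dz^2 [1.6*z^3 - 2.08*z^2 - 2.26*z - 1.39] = 9.6*z - 4.16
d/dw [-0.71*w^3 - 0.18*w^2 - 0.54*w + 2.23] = -2.13*w^2 - 0.36*w - 0.54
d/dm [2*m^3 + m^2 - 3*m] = 6*m^2 + 2*m - 3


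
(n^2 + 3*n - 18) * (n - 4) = n^3 - n^2 - 30*n + 72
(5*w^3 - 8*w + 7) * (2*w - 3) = 10*w^4 - 15*w^3 - 16*w^2 + 38*w - 21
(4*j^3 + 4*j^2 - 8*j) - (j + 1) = 4*j^3 + 4*j^2 - 9*j - 1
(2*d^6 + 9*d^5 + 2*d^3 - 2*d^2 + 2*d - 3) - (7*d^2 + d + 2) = 2*d^6 + 9*d^5 + 2*d^3 - 9*d^2 + d - 5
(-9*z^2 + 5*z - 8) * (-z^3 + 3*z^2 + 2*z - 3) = 9*z^5 - 32*z^4 + 5*z^3 + 13*z^2 - 31*z + 24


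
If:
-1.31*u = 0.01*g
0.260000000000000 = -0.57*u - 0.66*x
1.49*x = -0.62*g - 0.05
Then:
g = 0.85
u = -0.01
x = -0.39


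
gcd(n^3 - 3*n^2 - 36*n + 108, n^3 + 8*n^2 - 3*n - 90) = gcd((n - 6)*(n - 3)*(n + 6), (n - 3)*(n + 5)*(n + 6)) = n^2 + 3*n - 18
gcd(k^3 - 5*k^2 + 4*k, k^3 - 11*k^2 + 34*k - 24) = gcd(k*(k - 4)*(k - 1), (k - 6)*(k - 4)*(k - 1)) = k^2 - 5*k + 4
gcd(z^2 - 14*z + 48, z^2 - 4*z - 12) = z - 6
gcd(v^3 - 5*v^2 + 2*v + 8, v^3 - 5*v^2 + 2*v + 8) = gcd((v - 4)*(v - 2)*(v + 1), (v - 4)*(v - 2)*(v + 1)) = v^3 - 5*v^2 + 2*v + 8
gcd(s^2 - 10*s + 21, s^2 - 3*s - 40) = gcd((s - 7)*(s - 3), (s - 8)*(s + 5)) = 1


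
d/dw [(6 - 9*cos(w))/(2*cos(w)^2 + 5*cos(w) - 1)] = 3*(-6*cos(w)^2 + 8*cos(w) + 7)*sin(w)/(5*cos(w) + cos(2*w))^2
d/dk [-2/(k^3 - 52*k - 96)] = 2*(3*k^2 - 52)/(-k^3 + 52*k + 96)^2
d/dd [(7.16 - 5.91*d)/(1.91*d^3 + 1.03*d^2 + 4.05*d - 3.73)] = (22.5762*d^3 - 34.9395*d^2 - 14.7496*d - 6.9537)/(3.6481*d^6 + 3.9346*d^5 + 16.5319*d^4 - 5.9056*d^3 + 8.7187*d^2 - 30.213*d + 13.9129)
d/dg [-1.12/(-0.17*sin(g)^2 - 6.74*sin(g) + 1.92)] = -(0.3808*sin(g) + 7.5488)*cos(g)/(0.17*sin(g)^2 + 6.74*sin(g) - 1.92)^2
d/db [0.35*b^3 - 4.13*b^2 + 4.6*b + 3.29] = 1.05*b^2 - 8.26*b + 4.6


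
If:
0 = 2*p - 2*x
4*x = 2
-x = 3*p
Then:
No Solution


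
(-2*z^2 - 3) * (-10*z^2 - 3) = 20*z^4 + 36*z^2 + 9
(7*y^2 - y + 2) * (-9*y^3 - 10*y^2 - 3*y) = -63*y^5 - 61*y^4 - 29*y^3 - 17*y^2 - 6*y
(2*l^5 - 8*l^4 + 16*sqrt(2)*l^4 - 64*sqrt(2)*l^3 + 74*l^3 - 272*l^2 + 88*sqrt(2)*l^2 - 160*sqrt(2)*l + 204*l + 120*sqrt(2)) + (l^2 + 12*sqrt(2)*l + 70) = 2*l^5 - 8*l^4 + 16*sqrt(2)*l^4 - 64*sqrt(2)*l^3 + 74*l^3 - 271*l^2 + 88*sqrt(2)*l^2 - 148*sqrt(2)*l + 204*l + 70 + 120*sqrt(2)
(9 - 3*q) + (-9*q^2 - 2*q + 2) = -9*q^2 - 5*q + 11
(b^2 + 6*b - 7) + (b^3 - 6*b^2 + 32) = b^3 - 5*b^2 + 6*b + 25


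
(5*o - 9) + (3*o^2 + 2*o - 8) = 3*o^2 + 7*o - 17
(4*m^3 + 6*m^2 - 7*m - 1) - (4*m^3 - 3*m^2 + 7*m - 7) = 9*m^2 - 14*m + 6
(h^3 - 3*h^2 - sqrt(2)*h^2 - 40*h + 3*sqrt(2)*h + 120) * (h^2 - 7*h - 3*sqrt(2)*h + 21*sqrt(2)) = h^5 - 10*h^4 - 4*sqrt(2)*h^4 - 13*h^3 + 40*sqrt(2)*h^3 + 36*sqrt(2)*h^2 + 340*h^2 - 1200*sqrt(2)*h - 714*h + 2520*sqrt(2)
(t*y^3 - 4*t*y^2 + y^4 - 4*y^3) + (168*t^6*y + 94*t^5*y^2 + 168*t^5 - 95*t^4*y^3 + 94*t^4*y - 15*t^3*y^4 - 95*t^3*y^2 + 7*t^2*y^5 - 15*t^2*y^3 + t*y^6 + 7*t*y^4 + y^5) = 168*t^6*y + 94*t^5*y^2 + 168*t^5 - 95*t^4*y^3 + 94*t^4*y - 15*t^3*y^4 - 95*t^3*y^2 + 7*t^2*y^5 - 15*t^2*y^3 + t*y^6 + 7*t*y^4 + t*y^3 - 4*t*y^2 + y^5 + y^4 - 4*y^3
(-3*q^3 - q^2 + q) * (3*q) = -9*q^4 - 3*q^3 + 3*q^2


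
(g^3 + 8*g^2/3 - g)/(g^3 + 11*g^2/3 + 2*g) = (3*g - 1)/(3*g + 2)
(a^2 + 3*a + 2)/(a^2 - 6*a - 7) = (a + 2)/(a - 7)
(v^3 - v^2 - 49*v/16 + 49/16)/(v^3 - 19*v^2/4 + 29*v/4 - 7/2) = (v + 7/4)/(v - 2)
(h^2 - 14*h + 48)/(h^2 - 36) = (h - 8)/(h + 6)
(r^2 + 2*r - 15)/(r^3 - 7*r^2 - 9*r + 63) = (r + 5)/(r^2 - 4*r - 21)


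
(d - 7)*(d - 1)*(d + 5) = d^3 - 3*d^2 - 33*d + 35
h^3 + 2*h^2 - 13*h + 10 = (h - 2)*(h - 1)*(h + 5)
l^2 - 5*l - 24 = (l - 8)*(l + 3)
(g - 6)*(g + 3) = g^2 - 3*g - 18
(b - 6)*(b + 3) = b^2 - 3*b - 18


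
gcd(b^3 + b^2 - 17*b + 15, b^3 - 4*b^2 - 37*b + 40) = b^2 + 4*b - 5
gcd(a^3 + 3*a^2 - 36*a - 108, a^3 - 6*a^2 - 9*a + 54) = a^2 - 3*a - 18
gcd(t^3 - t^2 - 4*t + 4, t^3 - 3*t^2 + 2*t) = t^2 - 3*t + 2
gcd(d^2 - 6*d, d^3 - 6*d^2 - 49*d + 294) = d - 6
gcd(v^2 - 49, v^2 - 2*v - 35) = v - 7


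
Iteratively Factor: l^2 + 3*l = (l + 3)*(l)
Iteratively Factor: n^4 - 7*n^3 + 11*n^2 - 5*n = (n)*(n^3 - 7*n^2 + 11*n - 5) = n*(n - 1)*(n^2 - 6*n + 5) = n*(n - 1)^2*(n - 5)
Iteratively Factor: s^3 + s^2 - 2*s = (s)*(s^2 + s - 2) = s*(s + 2)*(s - 1)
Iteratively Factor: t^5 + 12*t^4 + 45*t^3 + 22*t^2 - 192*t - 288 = (t + 4)*(t^4 + 8*t^3 + 13*t^2 - 30*t - 72) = (t + 4)^2*(t^3 + 4*t^2 - 3*t - 18) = (t - 2)*(t + 4)^2*(t^2 + 6*t + 9) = (t - 2)*(t + 3)*(t + 4)^2*(t + 3)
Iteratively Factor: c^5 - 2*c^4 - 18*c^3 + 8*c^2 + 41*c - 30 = (c + 2)*(c^4 - 4*c^3 - 10*c^2 + 28*c - 15) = (c - 1)*(c + 2)*(c^3 - 3*c^2 - 13*c + 15) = (c - 1)^2*(c + 2)*(c^2 - 2*c - 15) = (c - 1)^2*(c + 2)*(c + 3)*(c - 5)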